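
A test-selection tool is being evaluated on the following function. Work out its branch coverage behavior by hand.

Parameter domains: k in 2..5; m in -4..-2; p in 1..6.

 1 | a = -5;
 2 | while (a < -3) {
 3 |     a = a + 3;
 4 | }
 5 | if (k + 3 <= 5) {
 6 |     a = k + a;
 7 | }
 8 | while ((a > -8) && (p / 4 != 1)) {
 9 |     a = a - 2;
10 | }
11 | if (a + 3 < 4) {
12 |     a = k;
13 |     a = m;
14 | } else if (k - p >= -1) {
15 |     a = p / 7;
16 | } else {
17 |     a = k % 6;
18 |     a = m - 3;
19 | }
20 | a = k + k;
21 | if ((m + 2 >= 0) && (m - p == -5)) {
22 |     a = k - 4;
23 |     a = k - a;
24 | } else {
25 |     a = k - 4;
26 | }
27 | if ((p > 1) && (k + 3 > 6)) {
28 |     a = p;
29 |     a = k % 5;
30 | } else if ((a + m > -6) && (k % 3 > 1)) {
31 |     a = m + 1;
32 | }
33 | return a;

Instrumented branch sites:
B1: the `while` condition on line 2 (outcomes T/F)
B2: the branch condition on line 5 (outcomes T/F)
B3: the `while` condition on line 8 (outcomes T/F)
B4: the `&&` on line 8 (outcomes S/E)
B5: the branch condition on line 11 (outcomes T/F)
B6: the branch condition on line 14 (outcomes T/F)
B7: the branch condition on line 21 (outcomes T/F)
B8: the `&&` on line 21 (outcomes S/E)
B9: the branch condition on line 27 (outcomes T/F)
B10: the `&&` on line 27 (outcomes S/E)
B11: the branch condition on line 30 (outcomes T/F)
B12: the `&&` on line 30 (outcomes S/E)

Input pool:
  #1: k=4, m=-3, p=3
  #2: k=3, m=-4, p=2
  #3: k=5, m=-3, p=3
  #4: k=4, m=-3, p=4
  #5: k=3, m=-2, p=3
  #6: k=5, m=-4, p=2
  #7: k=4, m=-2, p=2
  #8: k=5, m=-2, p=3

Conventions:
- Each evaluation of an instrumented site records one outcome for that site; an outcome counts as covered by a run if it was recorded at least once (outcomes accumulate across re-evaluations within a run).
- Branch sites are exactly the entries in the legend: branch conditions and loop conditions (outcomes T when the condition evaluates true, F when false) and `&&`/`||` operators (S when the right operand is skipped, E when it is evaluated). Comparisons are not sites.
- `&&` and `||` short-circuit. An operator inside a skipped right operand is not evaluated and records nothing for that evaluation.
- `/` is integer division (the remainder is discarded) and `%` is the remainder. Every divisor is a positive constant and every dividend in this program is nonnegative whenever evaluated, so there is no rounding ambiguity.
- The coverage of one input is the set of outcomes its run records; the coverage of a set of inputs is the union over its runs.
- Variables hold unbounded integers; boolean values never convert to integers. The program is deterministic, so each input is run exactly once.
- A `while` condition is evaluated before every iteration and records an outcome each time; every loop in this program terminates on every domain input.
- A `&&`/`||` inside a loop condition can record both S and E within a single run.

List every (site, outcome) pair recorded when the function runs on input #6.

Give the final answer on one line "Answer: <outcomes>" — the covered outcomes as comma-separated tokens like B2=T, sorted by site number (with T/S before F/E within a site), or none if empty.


Tracing the run of input #6 (k=5, m=-4, p=2):
  B1->T, B1->F, B2->F, B4->E, B3->T, B4->E, B3->T, B4->E, B3->T, B4->S
  B3->F, B5->T, B8->S, B7->F, B10->E, B9->T
as a set, this run covers: B1=T, B1=F, B2=F, B3=T, B3=F, B4=S, B4=E, B5=T, B7=F, B8=S, B9=T, B10=E
Answer: B1=T, B1=F, B2=F, B3=T, B3=F, B4=S, B4=E, B5=T, B7=F, B8=S, B9=T, B10=E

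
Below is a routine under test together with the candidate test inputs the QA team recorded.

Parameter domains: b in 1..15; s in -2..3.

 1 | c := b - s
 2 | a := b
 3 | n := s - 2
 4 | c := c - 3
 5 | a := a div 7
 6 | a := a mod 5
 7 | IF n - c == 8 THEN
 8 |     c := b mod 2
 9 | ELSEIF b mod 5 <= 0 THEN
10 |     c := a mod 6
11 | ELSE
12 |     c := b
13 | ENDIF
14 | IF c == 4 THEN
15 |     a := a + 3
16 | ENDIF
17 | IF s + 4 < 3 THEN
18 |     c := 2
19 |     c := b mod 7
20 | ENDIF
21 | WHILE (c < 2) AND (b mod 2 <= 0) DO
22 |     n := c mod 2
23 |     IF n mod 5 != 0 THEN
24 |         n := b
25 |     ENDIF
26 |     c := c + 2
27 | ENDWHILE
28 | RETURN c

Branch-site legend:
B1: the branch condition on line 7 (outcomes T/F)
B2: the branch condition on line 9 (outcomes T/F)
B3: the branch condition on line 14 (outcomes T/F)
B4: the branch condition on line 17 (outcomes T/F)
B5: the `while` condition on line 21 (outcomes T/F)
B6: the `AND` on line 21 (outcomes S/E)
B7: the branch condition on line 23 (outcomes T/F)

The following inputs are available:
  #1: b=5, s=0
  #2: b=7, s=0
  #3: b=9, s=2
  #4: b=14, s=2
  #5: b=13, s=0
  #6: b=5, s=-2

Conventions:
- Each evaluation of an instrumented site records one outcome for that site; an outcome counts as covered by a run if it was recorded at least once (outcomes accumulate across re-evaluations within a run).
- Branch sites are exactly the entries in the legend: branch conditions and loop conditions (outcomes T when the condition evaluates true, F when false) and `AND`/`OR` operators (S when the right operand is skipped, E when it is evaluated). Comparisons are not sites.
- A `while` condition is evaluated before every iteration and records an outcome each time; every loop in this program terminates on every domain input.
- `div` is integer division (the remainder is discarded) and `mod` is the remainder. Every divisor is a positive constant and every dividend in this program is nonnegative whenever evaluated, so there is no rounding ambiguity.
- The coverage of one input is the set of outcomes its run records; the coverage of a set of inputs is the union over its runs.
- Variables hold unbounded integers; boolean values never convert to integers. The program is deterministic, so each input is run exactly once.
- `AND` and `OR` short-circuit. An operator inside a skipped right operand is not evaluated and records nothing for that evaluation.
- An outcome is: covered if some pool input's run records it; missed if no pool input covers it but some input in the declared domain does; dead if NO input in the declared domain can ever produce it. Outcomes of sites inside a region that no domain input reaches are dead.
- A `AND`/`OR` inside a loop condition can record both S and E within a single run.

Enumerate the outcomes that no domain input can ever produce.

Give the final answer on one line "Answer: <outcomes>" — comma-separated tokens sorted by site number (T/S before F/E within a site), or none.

sweeping the full domain (90 inputs) for each outcome:
  B1=T: no domain input ever produces it -> dead
  reachable outcomes have witnesses, e.g. B1=F (e.g. b=1, s=-2), B2=T (e.g. b=5, s=-2), B2=F (e.g. b=1, s=-2), B3=T (e.g. b=4, s=-2)

Answer: B1=T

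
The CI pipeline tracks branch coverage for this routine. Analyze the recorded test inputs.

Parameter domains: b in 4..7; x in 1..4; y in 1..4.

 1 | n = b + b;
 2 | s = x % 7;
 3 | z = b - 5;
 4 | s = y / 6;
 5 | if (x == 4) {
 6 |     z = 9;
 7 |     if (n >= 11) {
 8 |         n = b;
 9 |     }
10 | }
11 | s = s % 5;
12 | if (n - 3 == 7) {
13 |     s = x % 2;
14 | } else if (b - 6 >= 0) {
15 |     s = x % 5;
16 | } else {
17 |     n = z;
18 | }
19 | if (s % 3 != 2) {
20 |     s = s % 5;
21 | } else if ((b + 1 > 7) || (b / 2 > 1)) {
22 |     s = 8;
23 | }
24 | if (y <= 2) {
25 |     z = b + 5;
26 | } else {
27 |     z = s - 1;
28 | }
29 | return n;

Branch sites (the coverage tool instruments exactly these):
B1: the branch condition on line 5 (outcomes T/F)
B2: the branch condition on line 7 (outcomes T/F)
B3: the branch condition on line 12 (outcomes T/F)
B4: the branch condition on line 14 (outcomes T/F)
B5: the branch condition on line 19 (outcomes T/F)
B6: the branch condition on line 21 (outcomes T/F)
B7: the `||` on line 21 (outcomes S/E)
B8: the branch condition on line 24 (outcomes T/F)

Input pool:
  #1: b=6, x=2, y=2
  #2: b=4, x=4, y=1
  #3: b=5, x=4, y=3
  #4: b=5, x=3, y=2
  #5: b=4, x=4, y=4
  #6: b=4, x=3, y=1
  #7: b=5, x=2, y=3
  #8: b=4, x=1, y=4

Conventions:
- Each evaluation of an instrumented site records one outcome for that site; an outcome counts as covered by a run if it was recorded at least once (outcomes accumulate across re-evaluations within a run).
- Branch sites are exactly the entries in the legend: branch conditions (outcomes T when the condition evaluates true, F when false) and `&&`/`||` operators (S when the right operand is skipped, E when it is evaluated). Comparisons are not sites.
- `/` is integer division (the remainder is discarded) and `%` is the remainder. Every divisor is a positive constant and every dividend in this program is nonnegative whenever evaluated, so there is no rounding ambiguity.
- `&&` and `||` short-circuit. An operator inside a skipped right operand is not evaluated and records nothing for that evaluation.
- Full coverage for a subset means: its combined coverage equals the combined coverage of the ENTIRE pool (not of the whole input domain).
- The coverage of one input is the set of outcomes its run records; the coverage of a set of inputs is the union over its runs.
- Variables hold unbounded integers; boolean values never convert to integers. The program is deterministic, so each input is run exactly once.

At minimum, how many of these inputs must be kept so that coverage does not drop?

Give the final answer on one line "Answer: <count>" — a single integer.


run #1 (b=6, x=2, y=2) runs B1->F, B3->F, B4->T, B5->F, B7->E, B6->T, B8->T; records B1=F, B3=F, B4=T, B5=F, B6=T, B7=E, B8=T
run #2 (b=4, x=4, y=1) runs B1->T, B2->F, B3->F, B4->F, B5->T, B8->T; records B1=T, B2=F, B3=F, B4=F, B5=T, B8=T
run #3 (b=5, x=4, y=3) runs B1->T, B2->F, B3->T, B5->T, B8->F; records B1=T, B2=F, B3=T, B5=T, B8=F
run #4 (b=5, x=3, y=2) runs B1->F, B3->T, B5->T, B8->T; records B1=F, B3=T, B5=T, B8=T
run #5 (b=4, x=4, y=4) runs B1->T, B2->F, B3->F, B4->F, B5->T, B8->F; records B1=T, B2=F, B3=F, B4=F, B5=T, B8=F
run #6 (b=4, x=3, y=1) runs B1->F, B3->F, B4->F, B5->T, B8->T; records B1=F, B3=F, B4=F, B5=T, B8=T
run #7 (b=5, x=2, y=3) runs B1->F, B3->T, B5->T, B8->F; records B1=F, B3=T, B5=T, B8=F
run #8 (b=4, x=1, y=4) runs B1->F, B3->F, B4->F, B5->T, B8->F; records B1=F, B3=F, B4=F, B5=T, B8=F
pool-wide coverage (13 outcomes): B1=T, B1=F, B2=F, B3=T, B3=F, B4=T, B4=F, B5=T, B5=F, B6=T, B7=E, B8=T, B8=F
size 1 is not enough: best union over all size-1 subsets is 7/13
size 2 is not enough: best union over all size-2 subsets is 12/13
inputs {1, 2, 3} (size 3) cover everything; no size-3 subset with a lexicographically smaller index list covers all 13
Answer: 3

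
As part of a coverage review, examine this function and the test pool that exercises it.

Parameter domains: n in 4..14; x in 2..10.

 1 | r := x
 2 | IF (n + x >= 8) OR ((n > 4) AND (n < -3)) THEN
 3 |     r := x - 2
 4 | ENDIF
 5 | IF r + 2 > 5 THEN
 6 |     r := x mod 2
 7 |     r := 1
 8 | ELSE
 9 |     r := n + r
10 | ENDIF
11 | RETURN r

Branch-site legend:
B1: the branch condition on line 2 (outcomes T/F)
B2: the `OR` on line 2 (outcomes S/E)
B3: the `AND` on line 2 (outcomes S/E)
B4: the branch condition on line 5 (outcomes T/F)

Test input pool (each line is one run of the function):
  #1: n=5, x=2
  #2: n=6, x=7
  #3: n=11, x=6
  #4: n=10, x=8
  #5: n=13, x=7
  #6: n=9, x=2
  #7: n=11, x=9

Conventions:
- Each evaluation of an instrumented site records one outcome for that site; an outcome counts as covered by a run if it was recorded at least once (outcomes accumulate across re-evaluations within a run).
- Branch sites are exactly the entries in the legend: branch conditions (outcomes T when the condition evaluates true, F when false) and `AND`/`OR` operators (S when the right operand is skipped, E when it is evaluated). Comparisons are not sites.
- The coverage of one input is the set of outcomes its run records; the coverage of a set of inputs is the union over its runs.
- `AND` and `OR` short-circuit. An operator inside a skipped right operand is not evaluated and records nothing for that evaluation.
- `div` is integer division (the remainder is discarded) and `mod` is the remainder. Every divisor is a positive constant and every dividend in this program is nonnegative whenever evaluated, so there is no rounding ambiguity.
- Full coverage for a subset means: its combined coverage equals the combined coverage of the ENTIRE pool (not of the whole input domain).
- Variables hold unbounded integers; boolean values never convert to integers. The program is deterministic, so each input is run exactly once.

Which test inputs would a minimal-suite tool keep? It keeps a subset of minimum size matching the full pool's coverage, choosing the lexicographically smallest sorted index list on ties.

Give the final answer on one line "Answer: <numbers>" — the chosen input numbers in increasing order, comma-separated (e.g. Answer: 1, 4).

#1 (n=5, x=2) -> B2->E, B3->E, B1->F, B4->F; covered: B1=F, B2=E, B3=E, B4=F
#2 (n=6, x=7) -> B2->S, B1->T, B4->T; covered: B1=T, B2=S, B4=T
#3 (n=11, x=6) -> B2->S, B1->T, B4->T; covered: B1=T, B2=S, B4=T
#4 (n=10, x=8) -> B2->S, B1->T, B4->T; covered: B1=T, B2=S, B4=T
#5 (n=13, x=7) -> B2->S, B1->T, B4->T; covered: B1=T, B2=S, B4=T
#6 (n=9, x=2) -> B2->S, B1->T, B4->F; covered: B1=T, B2=S, B4=F
#7 (n=11, x=9) -> B2->S, B1->T, B4->T; covered: B1=T, B2=S, B4=T
pool-wide coverage (7 outcomes): B1=T, B1=F, B2=S, B2=E, B3=E, B4=T, B4=F
no size-1 subset reaches all 7 outcomes (best union: 4/7)
the canonical winner is {1, 2}: size 2, full 7-outcome coverage, earliest index list among size-2 covers

Answer: 1, 2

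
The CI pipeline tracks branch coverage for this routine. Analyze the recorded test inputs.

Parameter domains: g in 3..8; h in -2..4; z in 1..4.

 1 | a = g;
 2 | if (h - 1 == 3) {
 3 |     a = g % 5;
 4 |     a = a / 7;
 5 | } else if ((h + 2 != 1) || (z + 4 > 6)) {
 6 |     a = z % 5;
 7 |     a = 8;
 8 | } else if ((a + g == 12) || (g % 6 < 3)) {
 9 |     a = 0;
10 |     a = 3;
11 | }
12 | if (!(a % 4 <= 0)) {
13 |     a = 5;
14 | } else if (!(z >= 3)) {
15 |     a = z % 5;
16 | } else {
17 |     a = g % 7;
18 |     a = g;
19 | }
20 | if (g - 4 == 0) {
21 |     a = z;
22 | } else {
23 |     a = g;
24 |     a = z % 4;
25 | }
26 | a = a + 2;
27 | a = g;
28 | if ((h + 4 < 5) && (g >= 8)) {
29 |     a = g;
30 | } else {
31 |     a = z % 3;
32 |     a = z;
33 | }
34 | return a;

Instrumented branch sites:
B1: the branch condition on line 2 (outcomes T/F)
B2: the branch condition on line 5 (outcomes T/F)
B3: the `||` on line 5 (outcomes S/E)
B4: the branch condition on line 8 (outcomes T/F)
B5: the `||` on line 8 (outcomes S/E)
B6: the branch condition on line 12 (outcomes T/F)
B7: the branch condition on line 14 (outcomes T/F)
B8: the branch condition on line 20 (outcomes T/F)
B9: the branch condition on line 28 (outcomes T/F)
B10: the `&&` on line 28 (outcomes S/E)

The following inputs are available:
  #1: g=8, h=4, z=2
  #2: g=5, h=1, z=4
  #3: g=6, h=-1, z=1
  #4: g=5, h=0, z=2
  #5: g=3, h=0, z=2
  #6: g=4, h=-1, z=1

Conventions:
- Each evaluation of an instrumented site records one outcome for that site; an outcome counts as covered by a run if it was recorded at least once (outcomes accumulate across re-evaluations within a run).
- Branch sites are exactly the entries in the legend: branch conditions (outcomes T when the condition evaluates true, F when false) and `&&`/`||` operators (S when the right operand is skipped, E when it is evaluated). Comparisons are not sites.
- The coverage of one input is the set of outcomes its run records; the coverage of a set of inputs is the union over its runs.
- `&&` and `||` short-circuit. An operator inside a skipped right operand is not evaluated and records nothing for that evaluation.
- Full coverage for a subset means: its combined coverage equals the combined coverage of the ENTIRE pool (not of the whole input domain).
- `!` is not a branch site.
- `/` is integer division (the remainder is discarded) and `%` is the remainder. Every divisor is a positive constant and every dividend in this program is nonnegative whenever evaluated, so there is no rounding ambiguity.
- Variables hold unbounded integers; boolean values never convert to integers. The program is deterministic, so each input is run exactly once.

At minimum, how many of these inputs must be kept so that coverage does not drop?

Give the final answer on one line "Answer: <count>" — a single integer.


input #1, g=8, h=4, z=2: events B1->T, B6->F, B7->T, B8->F, B10->S, B9->F; outcomes B1=T, B6=F, B7=T, B8=F, B9=F, B10=S
input #2, g=5, h=1, z=4: events B1->F, B3->S, B2->T, B6->F, B7->F, B8->F, B10->S, B9->F; outcomes B1=F, B2=T, B3=S, B6=F, B7=F, B8=F, B9=F, B10=S
input #3, g=6, h=-1, z=1: events B1->F, B3->E, B2->F, B5->S, B4->T, B6->T, B8->F, B10->E, B9->F; outcomes B1=F, B2=F, B3=E, B4=T, B5=S, B6=T, B8=F, B9=F, B10=E
input #4, g=5, h=0, z=2: events B1->F, B3->S, B2->T, B6->F, B7->T, B8->F, B10->E, B9->F; outcomes B1=F, B2=T, B3=S, B6=F, B7=T, B8=F, B9=F, B10=E
input #5, g=3, h=0, z=2: events B1->F, B3->S, B2->T, B6->F, B7->T, B8->F, B10->E, B9->F; outcomes B1=F, B2=T, B3=S, B6=F, B7=T, B8=F, B9=F, B10=E
input #6, g=4, h=-1, z=1: events B1->F, B3->E, B2->F, B5->E, B4->F, B6->F, B7->T, B8->T, B10->E, B9->F; outcomes B1=F, B2=F, B3=E, B4=F, B5=E, B6=F, B7=T, B8=T, B9=F, B10=E
the full pool covers 19 outcomes: B1=T, B1=F, B2=T, B2=F, B3=S, B3=E, B4=T, B4=F, B5=S, B5=E, B6=T, B6=F, B7=T, B7=F, B8=T, B8=F, B9=F, B10=S, B10=E
every size-1 subset falls short of the 19 outcomes (best: 10/19)
every size-2 subset falls short of the 19 outcomes (best: 15/19)
every size-3 subset falls short of the 19 outcomes (best: 18/19)
the canonical winner is {1, 2, 3, 6}: size 4, full 19-outcome coverage, earliest index list among size-4 covers
Answer: 4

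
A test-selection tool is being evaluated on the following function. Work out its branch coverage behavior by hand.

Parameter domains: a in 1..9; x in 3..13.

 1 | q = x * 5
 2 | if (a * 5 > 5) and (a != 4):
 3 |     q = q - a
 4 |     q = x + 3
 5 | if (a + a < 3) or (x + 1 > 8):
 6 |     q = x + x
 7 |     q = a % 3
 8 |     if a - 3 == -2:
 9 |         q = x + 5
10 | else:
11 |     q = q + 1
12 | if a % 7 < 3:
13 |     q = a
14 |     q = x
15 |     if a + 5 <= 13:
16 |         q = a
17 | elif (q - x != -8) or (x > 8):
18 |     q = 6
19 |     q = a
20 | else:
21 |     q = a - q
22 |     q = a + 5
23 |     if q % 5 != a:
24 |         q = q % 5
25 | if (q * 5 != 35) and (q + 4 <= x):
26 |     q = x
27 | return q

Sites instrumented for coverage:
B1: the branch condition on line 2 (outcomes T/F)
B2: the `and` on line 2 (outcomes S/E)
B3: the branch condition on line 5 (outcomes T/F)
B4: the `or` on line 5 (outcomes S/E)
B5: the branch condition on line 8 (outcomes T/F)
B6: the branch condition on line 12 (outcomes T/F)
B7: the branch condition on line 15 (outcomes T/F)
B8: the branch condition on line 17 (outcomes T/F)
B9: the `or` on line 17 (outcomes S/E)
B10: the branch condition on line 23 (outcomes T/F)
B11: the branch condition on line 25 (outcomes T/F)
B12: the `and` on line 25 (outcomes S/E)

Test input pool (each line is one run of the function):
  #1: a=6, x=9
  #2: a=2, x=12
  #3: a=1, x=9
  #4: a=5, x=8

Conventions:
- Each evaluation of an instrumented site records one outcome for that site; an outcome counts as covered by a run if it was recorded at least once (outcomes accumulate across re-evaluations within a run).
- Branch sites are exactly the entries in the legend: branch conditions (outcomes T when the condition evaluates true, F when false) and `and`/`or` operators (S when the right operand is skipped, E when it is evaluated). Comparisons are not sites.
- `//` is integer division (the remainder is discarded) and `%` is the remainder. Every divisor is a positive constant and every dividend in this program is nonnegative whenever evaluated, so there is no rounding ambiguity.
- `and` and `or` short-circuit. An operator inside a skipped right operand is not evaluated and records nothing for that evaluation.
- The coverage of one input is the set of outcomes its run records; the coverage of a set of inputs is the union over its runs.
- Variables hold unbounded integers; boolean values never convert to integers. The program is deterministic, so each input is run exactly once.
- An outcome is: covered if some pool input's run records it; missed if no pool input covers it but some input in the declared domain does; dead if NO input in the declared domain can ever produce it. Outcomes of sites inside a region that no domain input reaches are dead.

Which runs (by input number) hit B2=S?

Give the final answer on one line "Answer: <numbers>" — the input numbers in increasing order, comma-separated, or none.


input #1 (a=6, x=9): never hits B2=S
input #2 (a=2, x=12): never hits B2=S
input #3 (a=1, x=9): hits B2=S
input #4 (a=5, x=8): never hits B2=S
Answer: 3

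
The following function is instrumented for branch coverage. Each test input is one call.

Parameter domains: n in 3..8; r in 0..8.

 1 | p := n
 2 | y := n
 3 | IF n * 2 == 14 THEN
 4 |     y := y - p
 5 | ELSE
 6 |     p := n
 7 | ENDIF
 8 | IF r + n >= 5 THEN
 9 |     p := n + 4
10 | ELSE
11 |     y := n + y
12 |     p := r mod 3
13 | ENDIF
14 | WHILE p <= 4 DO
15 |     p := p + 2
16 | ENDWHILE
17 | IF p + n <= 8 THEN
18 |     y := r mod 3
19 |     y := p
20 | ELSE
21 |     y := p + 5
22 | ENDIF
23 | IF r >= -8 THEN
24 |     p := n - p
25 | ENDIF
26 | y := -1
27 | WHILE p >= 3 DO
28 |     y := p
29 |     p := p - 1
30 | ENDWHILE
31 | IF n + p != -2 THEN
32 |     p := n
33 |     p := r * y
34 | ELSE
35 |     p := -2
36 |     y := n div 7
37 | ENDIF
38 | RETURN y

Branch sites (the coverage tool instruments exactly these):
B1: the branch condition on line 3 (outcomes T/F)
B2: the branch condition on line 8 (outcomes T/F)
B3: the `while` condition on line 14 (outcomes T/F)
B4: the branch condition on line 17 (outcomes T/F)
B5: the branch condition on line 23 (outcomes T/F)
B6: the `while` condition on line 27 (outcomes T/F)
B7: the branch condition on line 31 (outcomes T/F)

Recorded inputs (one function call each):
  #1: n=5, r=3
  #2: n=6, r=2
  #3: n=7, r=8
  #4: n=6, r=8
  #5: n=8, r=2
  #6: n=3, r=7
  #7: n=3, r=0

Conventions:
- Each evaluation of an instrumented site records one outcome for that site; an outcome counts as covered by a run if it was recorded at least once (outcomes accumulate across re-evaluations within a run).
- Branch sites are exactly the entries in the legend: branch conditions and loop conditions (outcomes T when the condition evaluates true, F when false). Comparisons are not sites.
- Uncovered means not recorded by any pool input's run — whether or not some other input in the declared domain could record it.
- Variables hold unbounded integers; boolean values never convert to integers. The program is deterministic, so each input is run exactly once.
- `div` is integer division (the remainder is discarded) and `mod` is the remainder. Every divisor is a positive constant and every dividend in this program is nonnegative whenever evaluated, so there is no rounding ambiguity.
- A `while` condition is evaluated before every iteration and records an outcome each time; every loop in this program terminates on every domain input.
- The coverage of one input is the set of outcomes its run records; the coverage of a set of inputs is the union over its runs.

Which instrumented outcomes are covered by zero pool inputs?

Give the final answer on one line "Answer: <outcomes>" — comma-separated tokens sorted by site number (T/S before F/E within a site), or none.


input #1 (n=5, r=3): events B1->F, B2->T, B3->F, B4->F, B5->T, B6->F, B7->T; covers B1=F, B2=T, B3=F, B4=F, B5=T, B6=F, B7=T
input #2 (n=6, r=2): events B1->F, B2->T, B3->F, B4->F, B5->T, B6->F, B7->T; covers B1=F, B2=T, B3=F, B4=F, B5=T, B6=F, B7=T
input #3 (n=7, r=8): events B1->T, B2->T, B3->F, B4->F, B5->T, B6->F, B7->T; covers B1=T, B2=T, B3=F, B4=F, B5=T, B6=F, B7=T
input #4 (n=6, r=8): events B1->F, B2->T, B3->F, B4->F, B5->T, B6->F, B7->T; covers B1=F, B2=T, B3=F, B4=F, B5=T, B6=F, B7=T
input #5 (n=8, r=2): events B1->F, B2->T, B3->F, B4->F, B5->T, B6->F, B7->T; covers B1=F, B2=T, B3=F, B4=F, B5=T, B6=F, B7=T
input #6 (n=3, r=7): events B1->F, B2->T, B3->F, B4->F, B5->T, B6->F, B7->T; covers B1=F, B2=T, B3=F, B4=F, B5=T, B6=F, B7=T
input #7 (n=3, r=0): events B1->F, B2->F, B3->T, B3->T, B3->T, B3->F, B4->F, B5->T, B6->F, B7->T; covers B1=F, B2=F, B3=T, B3=F, B4=F, B5=T, B6=F, B7=T
union over the pool: B1=T, B1=F, B2=T, B2=F, B3=T, B3=F, B4=F, B5=T, B6=F, B7=T
uncovered (4 of 14): B4=T, B5=F, B6=T, B7=F
Answer: B4=T, B5=F, B6=T, B7=F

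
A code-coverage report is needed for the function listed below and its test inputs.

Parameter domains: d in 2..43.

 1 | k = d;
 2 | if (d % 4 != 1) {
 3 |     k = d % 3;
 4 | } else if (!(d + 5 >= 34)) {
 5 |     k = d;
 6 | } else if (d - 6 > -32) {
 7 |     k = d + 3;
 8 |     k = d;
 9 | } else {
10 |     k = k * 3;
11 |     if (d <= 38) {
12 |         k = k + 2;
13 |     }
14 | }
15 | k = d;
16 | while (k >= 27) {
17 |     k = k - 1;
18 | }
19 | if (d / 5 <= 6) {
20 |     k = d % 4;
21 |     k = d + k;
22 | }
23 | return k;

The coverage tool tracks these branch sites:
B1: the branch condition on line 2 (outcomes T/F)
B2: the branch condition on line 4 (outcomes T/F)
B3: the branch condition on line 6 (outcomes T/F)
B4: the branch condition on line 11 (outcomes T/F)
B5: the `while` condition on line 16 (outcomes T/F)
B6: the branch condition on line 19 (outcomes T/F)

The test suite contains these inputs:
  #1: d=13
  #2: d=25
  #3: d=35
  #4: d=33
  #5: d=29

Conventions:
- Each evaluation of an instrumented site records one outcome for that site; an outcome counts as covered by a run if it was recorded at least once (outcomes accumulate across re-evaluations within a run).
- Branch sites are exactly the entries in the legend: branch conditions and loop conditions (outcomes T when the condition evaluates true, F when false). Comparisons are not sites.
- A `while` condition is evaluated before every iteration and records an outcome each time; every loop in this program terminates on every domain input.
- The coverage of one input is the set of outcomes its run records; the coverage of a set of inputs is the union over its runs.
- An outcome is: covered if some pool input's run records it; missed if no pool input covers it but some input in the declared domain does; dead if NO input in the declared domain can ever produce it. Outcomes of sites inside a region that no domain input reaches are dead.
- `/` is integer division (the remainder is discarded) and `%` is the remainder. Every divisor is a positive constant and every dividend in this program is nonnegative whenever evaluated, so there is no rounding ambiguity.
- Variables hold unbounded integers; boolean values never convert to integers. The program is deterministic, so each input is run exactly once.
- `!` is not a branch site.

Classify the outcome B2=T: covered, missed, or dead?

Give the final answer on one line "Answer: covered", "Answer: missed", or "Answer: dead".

B2=T is recorded by pool input(s) 1, 2 -> covered

Answer: covered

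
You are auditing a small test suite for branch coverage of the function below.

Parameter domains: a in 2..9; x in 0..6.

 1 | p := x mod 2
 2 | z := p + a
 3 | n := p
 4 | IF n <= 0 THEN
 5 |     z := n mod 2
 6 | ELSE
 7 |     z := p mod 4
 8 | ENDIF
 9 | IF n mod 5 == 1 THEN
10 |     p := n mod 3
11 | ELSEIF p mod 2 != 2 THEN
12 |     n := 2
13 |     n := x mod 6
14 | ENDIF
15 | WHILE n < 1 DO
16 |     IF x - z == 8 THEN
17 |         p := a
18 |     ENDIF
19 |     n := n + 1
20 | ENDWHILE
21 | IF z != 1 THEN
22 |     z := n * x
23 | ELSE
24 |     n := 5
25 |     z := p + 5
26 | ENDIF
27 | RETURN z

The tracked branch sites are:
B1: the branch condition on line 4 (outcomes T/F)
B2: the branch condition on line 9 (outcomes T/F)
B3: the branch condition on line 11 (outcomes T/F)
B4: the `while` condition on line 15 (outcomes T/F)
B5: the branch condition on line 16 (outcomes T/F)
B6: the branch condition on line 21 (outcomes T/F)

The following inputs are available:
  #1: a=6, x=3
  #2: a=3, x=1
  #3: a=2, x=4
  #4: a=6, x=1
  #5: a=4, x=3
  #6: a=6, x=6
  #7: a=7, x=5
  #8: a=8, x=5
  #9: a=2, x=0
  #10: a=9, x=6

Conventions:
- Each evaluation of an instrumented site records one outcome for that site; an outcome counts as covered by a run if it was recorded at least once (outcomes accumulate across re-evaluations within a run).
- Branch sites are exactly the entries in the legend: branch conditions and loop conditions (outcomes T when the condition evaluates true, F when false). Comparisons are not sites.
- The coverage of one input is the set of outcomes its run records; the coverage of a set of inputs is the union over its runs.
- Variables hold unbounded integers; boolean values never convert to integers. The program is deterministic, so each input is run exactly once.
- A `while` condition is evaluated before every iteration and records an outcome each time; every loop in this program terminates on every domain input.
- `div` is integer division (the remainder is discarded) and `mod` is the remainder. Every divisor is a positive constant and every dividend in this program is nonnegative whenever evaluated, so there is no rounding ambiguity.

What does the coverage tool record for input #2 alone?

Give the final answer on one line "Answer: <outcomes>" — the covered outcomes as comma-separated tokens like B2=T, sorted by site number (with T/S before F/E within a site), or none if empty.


Simulating input #2 (a=3, x=1) step by step:
  B1->F, B2->T, B4->F, B6->F
as a set, this run covers: B1=F, B2=T, B4=F, B6=F
Answer: B1=F, B2=T, B4=F, B6=F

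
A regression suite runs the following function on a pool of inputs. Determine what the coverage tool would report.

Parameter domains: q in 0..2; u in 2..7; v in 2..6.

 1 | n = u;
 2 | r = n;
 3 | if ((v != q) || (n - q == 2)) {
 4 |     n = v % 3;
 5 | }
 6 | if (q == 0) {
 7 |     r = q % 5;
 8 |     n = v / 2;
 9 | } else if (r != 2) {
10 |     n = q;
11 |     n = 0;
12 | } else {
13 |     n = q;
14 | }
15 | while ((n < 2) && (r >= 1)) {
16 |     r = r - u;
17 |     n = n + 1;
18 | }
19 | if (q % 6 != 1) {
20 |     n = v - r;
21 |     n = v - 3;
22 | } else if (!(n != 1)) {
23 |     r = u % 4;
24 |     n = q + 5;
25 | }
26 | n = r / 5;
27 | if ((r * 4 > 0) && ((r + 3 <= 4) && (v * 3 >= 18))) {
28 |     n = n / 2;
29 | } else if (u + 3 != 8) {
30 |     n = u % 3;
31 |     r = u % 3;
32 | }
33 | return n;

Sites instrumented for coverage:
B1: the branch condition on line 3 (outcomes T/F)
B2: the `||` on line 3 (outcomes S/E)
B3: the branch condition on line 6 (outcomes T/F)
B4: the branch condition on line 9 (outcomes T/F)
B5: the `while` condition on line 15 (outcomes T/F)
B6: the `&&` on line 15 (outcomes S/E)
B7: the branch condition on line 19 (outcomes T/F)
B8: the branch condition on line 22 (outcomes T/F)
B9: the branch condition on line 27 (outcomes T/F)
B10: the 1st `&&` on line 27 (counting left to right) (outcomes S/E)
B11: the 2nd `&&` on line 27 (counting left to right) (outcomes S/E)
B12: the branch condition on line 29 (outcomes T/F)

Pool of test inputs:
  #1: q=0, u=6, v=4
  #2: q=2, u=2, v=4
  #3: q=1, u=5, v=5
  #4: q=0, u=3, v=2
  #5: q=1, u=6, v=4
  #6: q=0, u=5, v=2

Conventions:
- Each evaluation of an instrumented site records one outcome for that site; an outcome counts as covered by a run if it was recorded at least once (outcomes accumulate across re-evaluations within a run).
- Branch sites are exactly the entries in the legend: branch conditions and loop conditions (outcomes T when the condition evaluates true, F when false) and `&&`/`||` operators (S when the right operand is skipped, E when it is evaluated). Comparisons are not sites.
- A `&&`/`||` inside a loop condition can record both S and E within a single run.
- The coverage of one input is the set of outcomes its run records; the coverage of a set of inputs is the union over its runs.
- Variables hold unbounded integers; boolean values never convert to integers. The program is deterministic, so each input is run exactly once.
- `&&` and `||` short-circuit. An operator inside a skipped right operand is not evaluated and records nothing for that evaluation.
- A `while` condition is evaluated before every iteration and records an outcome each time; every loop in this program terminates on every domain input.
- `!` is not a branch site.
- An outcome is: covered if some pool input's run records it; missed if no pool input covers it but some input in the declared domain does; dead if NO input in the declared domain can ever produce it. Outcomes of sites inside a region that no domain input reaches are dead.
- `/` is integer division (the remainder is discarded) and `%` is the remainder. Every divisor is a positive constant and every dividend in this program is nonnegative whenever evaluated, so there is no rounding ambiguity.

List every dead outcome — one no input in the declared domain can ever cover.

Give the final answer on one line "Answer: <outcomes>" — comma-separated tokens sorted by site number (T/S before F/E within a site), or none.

exhaustive pass over the 90-input domain:
  reachable outcomes have witnesses, e.g. B1=T (e.g. q=0, u=2, v=2), B1=F (e.g. q=2, u=2, v=2), B2=S (e.g. q=0, u=2, v=2), B2=E (e.g. q=2, u=2, v=2)

Answer: none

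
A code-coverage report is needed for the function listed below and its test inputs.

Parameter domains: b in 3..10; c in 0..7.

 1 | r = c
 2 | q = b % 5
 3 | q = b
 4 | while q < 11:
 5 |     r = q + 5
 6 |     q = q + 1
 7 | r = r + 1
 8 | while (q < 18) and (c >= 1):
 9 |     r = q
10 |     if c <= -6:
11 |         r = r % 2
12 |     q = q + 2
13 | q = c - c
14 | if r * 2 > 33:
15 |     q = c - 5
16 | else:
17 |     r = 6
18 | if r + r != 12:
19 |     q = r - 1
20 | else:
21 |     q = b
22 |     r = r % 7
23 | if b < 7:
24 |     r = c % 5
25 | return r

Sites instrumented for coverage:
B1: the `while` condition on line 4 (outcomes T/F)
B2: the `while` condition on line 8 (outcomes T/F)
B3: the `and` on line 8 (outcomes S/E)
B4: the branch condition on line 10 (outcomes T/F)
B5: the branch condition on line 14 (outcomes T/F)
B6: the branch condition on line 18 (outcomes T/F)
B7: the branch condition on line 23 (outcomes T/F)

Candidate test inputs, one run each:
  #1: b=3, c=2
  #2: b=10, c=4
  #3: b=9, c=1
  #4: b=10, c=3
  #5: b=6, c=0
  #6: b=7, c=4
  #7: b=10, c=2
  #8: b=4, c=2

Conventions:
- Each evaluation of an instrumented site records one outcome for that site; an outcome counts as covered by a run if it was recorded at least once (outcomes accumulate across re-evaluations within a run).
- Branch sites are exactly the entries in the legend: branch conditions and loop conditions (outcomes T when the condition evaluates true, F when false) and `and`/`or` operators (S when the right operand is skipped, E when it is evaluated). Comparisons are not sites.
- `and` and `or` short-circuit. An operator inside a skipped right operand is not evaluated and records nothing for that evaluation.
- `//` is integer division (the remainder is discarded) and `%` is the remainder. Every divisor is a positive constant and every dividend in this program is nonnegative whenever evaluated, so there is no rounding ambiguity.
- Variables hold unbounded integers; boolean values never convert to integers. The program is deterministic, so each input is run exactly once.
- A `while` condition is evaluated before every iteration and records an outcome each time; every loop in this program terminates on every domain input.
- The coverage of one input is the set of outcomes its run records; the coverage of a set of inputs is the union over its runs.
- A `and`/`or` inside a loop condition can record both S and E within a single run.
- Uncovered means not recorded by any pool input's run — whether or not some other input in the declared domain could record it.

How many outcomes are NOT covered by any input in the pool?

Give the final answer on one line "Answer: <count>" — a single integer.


#1 (b=3, c=2) -> B1->T, B1->T, B1->T, B1->T, B1->T, B1->T, B1->T, B1->T, B1->F, B3->E, B2->T, B4->F, B3->E, B2->T, ...; covered: B1=T, B1=F, B2=T, B2=F, B3=S, B3=E, B4=F, B5=T, B6=T, B7=T
#2 (b=10, c=4) -> B1->T, B1->F, B3->E, B2->T, B4->F, B3->E, B2->T, B4->F, B3->E, B2->T, B4->F, B3->E, B2->T, B4->F, ...; covered: B1=T, B1=F, B2=T, B2=F, B3=S, B3=E, B4=F, B5=T, B6=T, B7=F
#3 (b=9, c=1) -> B1->T, B1->T, B1->F, B3->E, B2->T, B4->F, B3->E, B2->T, B4->F, B3->E, B2->T, B4->F, B3->E, B2->T, ...; covered: B1=T, B1=F, B2=T, B2=F, B3=S, B3=E, B4=F, B5=T, B6=T, B7=F
#4 (b=10, c=3) -> B1->T, B1->F, B3->E, B2->T, B4->F, B3->E, B2->T, B4->F, B3->E, B2->T, B4->F, B3->E, B2->T, B4->F, ...; covered: B1=T, B1=F, B2=T, B2=F, B3=S, B3=E, B4=F, B5=T, B6=T, B7=F
#5 (b=6, c=0) -> B1->T, B1->T, B1->T, B1->T, B1->T, B1->F, B3->E, B2->F, B5->F, B6->F, B7->T; covered: B1=T, B1=F, B2=F, B3=E, B5=F, B6=F, B7=T
#6 (b=7, c=4) -> B1->T, B1->T, B1->T, B1->T, B1->F, B3->E, B2->T, B4->F, B3->E, B2->T, B4->F, B3->E, B2->T, B4->F, ...; covered: B1=T, B1=F, B2=T, B2=F, B3=S, B3=E, B4=F, B5=T, B6=T, B7=F
#7 (b=10, c=2) -> B1->T, B1->F, B3->E, B2->T, B4->F, B3->E, B2->T, B4->F, B3->E, B2->T, B4->F, B3->E, B2->T, B4->F, ...; covered: B1=T, B1=F, B2=T, B2=F, B3=S, B3=E, B4=F, B5=T, B6=T, B7=F
#8 (b=4, c=2) -> B1->T, B1->T, B1->T, B1->T, B1->T, B1->T, B1->T, B1->F, B3->E, B2->T, B4->F, B3->E, B2->T, B4->F, ...; covered: B1=T, B1=F, B2=T, B2=F, B3=S, B3=E, B4=F, B5=T, B6=T, B7=T
union over the pool: B1=T, B1=F, B2=T, B2=F, B3=S, B3=E, B4=F, B5=T, B5=F, B6=T, B6=F, B7=T, B7=F
uncovered (1 of 14): B4=T
Answer: 1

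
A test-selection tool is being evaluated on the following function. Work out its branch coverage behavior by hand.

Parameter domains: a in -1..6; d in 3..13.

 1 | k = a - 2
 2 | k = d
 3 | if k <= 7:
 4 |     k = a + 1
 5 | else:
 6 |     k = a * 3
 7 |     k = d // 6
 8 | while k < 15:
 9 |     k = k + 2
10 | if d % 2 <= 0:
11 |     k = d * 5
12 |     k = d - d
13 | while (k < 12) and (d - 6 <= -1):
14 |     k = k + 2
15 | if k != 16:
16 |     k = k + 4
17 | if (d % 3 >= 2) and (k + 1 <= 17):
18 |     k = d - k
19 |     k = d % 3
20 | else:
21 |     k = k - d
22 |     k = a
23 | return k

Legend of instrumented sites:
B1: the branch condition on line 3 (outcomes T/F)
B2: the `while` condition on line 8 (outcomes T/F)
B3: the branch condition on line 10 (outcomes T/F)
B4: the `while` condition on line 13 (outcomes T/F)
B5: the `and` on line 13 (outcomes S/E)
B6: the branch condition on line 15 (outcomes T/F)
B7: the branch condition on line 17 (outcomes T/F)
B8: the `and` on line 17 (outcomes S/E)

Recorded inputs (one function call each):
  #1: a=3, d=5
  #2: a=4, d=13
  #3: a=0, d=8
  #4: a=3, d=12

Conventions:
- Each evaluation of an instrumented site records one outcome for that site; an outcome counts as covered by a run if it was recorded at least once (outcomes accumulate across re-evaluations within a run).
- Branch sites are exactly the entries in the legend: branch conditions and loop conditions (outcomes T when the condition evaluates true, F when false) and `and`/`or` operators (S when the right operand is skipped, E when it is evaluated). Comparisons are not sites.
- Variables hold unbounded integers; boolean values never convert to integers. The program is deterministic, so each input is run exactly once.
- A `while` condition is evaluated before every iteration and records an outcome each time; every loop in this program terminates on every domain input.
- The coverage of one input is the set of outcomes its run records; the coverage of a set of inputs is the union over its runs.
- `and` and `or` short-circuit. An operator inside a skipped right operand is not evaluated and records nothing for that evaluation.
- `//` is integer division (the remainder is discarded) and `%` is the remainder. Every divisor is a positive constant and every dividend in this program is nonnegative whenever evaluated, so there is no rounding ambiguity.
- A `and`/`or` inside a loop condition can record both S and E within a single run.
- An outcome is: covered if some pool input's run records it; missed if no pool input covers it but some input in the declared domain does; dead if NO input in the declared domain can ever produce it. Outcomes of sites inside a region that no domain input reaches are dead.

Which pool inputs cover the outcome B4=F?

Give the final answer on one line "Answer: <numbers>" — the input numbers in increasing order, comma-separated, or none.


input #1 (a=3, d=5): covers B4=F
input #2 (a=4, d=13): covers B4=F
input #3 (a=0, d=8): covers B4=F
input #4 (a=3, d=12): covers B4=F
Answer: 1, 2, 3, 4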